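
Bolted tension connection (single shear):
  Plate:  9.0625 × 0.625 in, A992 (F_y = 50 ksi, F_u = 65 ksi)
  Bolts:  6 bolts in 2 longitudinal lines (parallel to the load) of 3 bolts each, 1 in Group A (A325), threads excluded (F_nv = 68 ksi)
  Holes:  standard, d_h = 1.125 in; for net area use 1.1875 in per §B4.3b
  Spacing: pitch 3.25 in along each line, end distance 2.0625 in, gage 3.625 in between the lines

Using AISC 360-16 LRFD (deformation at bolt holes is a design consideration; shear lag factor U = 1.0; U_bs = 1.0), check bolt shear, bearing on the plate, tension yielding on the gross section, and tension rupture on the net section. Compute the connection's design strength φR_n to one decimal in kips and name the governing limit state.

203.8 kips (net-section rupture governs)

Bolt shear: A_b = π(1)²/4 = 0.7854 in². φR_n = 0.75 × 68 × 0.7854 × 6 × 1 = 240.3 kips.
Bearing (0.625 in plate, F_u = 65 ksi): end bolts L_c = 2.0625 − 1.125/2 = 1.5, R_n = min(1.2×1.5×0.625×65, 2.4×1×0.625×65) = 73.125 kips/bolt; interior L_c = 3.25 − 1.125 = 2.125, R_n = 97.5 kips/bolt. φR_n = 0.75 × (2×73.125 + 4×97.5) = 402.2 kips.
Tension yield (gross): A_g = 9.0625×0.625 = 5.6641 in². φR_n = 0.90 × 50 × 5.6641 = 254.9 kips.
Tension rupture (net): A_n = (9.0625 − 2×1.1875)×0.625 = 4.1797 in² (U = 1.0, A_e = A_n). φR_n = 0.75 × 65 × 4.1797 = 203.8 kips.
Governing: min(240.3, 402.2, 254.9, 203.8) = 203.8 kips → net-section rupture.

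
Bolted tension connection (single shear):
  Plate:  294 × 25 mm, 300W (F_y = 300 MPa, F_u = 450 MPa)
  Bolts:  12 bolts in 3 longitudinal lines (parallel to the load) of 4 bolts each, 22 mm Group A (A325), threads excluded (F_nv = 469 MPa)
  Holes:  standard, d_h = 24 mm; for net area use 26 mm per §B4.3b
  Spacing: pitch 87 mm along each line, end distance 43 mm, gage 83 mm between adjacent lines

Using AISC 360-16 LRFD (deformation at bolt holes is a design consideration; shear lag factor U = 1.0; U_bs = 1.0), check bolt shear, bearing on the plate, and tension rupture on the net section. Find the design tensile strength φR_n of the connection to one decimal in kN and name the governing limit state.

Bolt shear: A_b = π(22)²/4 = 380.13 mm². φR_n = 0.75 × 469 × 380.13 × 12 × 1 = 1604.5 kN.
Bearing (25 mm plate, F_u = 450 MPa): end bolts L_c = 43 − 24/2 = 31, R_n = min(1.2×31×25×450, 2.4×22×25×450) = 418.5 kN/bolt; interior L_c = 87 − 24 = 63, R_n = 594 kN/bolt. φR_n = 0.75 × (3×418.5 + 9×594) = 4951.1 kN.
Tension rupture (net): A_n = (294 − 3×26)×25 = 5400 mm² (U = 1.0, A_e = A_n). φR_n = 0.75 × 450 × 5400 = 1822.5 kN.
Governing: min(1604.5, 4951.1, 1822.5) = 1604.5 kN → bolt shear.

1604.5 kN (bolt shear governs)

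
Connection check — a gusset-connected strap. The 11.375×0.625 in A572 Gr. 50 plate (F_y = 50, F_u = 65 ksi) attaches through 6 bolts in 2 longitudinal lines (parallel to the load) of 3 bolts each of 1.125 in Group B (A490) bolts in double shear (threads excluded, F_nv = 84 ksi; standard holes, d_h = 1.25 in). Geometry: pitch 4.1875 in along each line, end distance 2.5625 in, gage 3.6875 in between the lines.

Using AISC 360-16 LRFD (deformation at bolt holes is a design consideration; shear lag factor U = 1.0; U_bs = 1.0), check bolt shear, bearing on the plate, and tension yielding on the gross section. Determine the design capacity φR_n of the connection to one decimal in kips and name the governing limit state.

319.9 kips (gross-section yield governs)

Bolt shear: A_b = π(1.125)²/4 = 0.99402 in². φR_n = 0.75 × 84 × 0.99402 × 6 × 2 = 751.5 kips.
Bearing (0.625 in plate, F_u = 65 ksi): end bolts L_c = 2.5625 − 1.25/2 = 1.9375, R_n = min(1.2×1.9375×0.625×65, 2.4×1.125×0.625×65) = 94.453 kips/bolt; interior L_c = 4.1875 − 1.25 = 2.9375, R_n = 109.69 kips/bolt. φR_n = 0.75 × (2×94.453 + 4×109.69) = 470.7 kips.
Tension yield (gross): A_g = 11.375×0.625 = 7.1094 in². φR_n = 0.90 × 50 × 7.1094 = 319.9 kips.
Governing: min(751.5, 470.7, 319.9) = 319.9 kips → gross-section yield.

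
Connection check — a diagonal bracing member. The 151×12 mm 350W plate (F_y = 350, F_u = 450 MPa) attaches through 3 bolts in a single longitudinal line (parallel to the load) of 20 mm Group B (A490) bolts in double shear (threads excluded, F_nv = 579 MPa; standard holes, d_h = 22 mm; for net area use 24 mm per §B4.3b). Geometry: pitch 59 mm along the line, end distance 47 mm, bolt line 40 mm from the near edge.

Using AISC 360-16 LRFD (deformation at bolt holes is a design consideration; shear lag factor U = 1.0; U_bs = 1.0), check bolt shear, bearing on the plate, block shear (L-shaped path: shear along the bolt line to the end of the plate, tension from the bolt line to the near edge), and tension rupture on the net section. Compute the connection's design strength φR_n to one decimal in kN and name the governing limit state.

368.6 kN (block shear governs)

Bolt shear: A_b = π(20)²/4 = 314.16 mm². φR_n = 0.75 × 579 × 314.16 × 3 × 2 = 818.5 kN.
Bearing (12 mm plate, F_u = 450 MPa): end bolts L_c = 47 − 22/2 = 36, R_n = min(1.2×36×12×450, 2.4×20×12×450) = 233.28 kN/bolt; interior L_c = 59 − 22 = 37, R_n = 239.76 kN/bolt. φR_n = 0.75 × (1×233.28 + 2×239.76) = 534.6 kN.
Block shear: shear path 1×[47+2×59] = 1×165 mm, A_gv = 1980, A_nv = 1×(165 − 2.5×24)×12 = 1260 mm²; tension to near edge: (40 − 0.5×24)×12 = 336 mm². R_n = min(0.6×450×1260, 0.6×350×1980) + 1.0×450×336 = min(340.2, 415.8) + 151.2 = 491.4 kN. φR_n = 0.75 × 491.4 = 368.6 kN.
Tension rupture (net): A_n = (151 − 1×24)×12 = 1524 mm² (U = 1.0, A_e = A_n). φR_n = 0.75 × 450 × 1524 = 514.4 kN.
Governing: min(818.5, 534.6, 368.6, 514.4) = 368.6 kN → block shear.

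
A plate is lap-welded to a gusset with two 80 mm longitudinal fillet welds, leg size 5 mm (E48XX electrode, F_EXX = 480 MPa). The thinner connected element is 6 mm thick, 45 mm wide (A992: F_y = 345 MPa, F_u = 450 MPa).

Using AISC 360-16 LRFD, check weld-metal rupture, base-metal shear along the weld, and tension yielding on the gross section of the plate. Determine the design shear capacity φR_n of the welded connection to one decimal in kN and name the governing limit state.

83.8 kN (gross-section yield governs)

Weld metal: throat = 0.707×5 = 3.535 mm, L = 2×80 = 160 mm. φR_n = 0.75 × 0.6 × 480 × 3.535 × 160 = 122.2 kN.
Base metal shear (6 mm plate): yield φR_n = 1.0×0.6×345×6×160 = 198.7 kN; rupture φR_n = 0.75×0.6×450×6×160 = 194.4 kN; take 194.4 kN (rupture).
Tension yield (gross): A_g = 45×6 = 270 mm². φR_n = 0.90 × 345 × 270 = 83.8 kN.
Governing: min(122.2, 194.4, 83.8) = 83.8 kN → gross-section yield.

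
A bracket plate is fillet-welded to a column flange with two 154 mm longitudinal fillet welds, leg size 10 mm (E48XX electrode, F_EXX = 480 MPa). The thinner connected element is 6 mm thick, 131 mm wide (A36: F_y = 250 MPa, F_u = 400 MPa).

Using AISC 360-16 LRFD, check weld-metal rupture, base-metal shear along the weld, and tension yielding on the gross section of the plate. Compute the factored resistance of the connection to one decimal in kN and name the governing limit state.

176.9 kN (gross-section yield governs)

Weld metal: throat = 0.707×10 = 7.07 mm, L = 2×154 = 308 mm. φR_n = 0.75 × 0.6 × 480 × 7.07 × 308 = 470.4 kN.
Base metal shear (6 mm plate): yield φR_n = 1.0×0.6×250×6×308 = 277.2 kN; rupture φR_n = 0.75×0.6×400×6×308 = 332.6 kN; take 277.2 kN (yield).
Tension yield (gross): A_g = 131×6 = 786 mm². φR_n = 0.90 × 250 × 786 = 176.9 kN.
Governing: min(470.4, 277.2, 176.9) = 176.9 kN → gross-section yield.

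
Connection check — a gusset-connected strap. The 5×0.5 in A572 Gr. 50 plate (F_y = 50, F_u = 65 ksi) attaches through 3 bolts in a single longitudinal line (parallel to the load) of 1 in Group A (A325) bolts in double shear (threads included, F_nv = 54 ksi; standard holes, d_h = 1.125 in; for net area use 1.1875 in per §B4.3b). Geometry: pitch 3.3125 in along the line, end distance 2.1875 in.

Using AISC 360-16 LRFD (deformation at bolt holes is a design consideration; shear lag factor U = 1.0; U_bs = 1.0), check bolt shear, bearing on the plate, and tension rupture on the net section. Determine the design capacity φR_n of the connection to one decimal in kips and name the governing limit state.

Bolt shear: A_b = π(1)²/4 = 0.7854 in². φR_n = 0.75 × 54 × 0.7854 × 3 × 2 = 190.9 kips.
Bearing (0.5 in plate, F_u = 65 ksi): end bolts L_c = 2.1875 − 1.125/2 = 1.625, R_n = min(1.2×1.625×0.5×65, 2.4×1×0.5×65) = 63.375 kips/bolt; interior L_c = 3.3125 − 1.125 = 2.1875, R_n = 78 kips/bolt. φR_n = 0.75 × (1×63.375 + 2×78) = 164.5 kips.
Tension rupture (net): A_n = (5 − 1×1.1875)×0.5 = 1.9063 in² (U = 1.0, A_e = A_n). φR_n = 0.75 × 65 × 1.9063 = 92.9 kips.
Governing: min(190.9, 164.5, 92.9) = 92.9 kips → net-section rupture.

92.9 kips (net-section rupture governs)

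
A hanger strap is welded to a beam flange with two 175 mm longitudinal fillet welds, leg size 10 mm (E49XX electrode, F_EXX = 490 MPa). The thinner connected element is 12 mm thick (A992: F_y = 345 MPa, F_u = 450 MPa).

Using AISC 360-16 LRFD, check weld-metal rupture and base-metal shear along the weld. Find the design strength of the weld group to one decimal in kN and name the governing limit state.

545.6 kN (weld metal governs)

Weld metal: throat = 0.707×10 = 7.07 mm, L = 2×175 = 350 mm. φR_n = 0.75 × 0.6 × 490 × 7.07 × 350 = 545.6 kN.
Base metal shear (12 mm plate): yield φR_n = 1.0×0.6×345×12×350 = 869.4 kN; rupture φR_n = 0.75×0.6×450×12×350 = 850.5 kN; take 850.5 kN (rupture).
Governing: min(545.6, 850.5) = 545.6 kN → weld metal.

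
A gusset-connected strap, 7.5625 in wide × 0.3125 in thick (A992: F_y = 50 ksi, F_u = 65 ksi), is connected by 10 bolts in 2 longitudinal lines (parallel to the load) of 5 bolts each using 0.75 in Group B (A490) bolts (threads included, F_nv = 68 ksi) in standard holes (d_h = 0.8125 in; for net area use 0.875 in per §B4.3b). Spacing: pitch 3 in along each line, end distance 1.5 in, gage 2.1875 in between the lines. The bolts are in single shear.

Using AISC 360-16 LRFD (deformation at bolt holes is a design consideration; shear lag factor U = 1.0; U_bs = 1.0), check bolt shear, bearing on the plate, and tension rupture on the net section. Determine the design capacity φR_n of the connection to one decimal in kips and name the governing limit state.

88.5 kips (net-section rupture governs)

Bolt shear: A_b = π(0.75)²/4 = 0.44179 in². φR_n = 0.75 × 68 × 0.44179 × 10 × 1 = 225.3 kips.
Bearing (0.3125 in plate, F_u = 65 ksi): end bolts L_c = 1.5 − 0.8125/2 = 1.09375, R_n = min(1.2×1.09375×0.3125×65, 2.4×0.75×0.3125×65) = 26.66 kips/bolt; interior L_c = 3 − 0.8125 = 2.1875, R_n = 36.563 kips/bolt. φR_n = 0.75 × (2×26.66 + 8×36.563) = 259.4 kips.
Tension rupture (net): A_n = (7.5625 − 2×0.875)×0.3125 = 1.8164 in² (U = 1.0, A_e = A_n). φR_n = 0.75 × 65 × 1.8164 = 88.5 kips.
Governing: min(225.3, 259.4, 88.5) = 88.5 kips → net-section rupture.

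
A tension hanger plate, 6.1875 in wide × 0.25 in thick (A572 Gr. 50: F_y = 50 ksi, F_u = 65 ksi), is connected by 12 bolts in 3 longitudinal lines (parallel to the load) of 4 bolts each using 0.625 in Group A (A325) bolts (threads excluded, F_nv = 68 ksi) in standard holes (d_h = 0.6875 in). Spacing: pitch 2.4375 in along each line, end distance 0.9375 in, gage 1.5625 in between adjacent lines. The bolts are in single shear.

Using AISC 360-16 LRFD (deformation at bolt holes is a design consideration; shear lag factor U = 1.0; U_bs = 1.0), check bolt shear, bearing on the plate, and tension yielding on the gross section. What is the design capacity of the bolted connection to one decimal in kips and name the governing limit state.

Bolt shear: A_b = π(0.625)²/4 = 0.3068 in². φR_n = 0.75 × 68 × 0.3068 × 12 × 1 = 187.8 kips.
Bearing (0.25 in plate, F_u = 65 ksi): end bolts L_c = 0.9375 − 0.6875/2 = 0.59375, R_n = min(1.2×0.59375×0.25×65, 2.4×0.625×0.25×65) = 11.578 kips/bolt; interior L_c = 2.4375 − 0.6875 = 1.75, R_n = 24.375 kips/bolt. φR_n = 0.75 × (3×11.578 + 9×24.375) = 190.6 kips.
Tension yield (gross): A_g = 6.1875×0.25 = 1.5469 in². φR_n = 0.90 × 50 × 1.5469 = 69.6 kips.
Governing: min(187.8, 190.6, 69.6) = 69.6 kips → gross-section yield.

69.6 kips (gross-section yield governs)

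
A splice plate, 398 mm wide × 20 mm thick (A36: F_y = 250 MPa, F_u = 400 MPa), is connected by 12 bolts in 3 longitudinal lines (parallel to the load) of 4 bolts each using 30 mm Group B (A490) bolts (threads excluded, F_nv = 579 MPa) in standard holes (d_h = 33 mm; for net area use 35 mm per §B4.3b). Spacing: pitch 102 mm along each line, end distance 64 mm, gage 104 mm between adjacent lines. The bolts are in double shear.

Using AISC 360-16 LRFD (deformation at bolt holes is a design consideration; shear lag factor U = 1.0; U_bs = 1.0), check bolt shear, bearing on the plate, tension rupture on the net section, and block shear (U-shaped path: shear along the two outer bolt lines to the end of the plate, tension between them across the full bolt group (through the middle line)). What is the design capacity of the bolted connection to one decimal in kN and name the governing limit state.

1758.0 kN (net-section rupture governs)

Bolt shear: A_b = π(30)²/4 = 706.86 mm². φR_n = 0.75 × 579 × 706.86 × 12 × 2 = 7366.9 kN.
Bearing (20 mm plate, F_u = 400 MPa): end bolts L_c = 64 − 33/2 = 47.5, R_n = min(1.2×47.5×20×400, 2.4×30×20×400) = 456 kN/bolt; interior L_c = 102 − 33 = 69, R_n = 576 kN/bolt. φR_n = 0.75 × (3×456 + 9×576) = 4914.0 kN.
Tension rupture (net): A_n = (398 − 3×35)×20 = 5860 mm² (U = 1.0, A_e = A_n). φR_n = 0.75 × 400 × 5860 = 1758.0 kN.
Block shear: shear path 2×[64+3×102] = 2×370 mm, A_gv = 14800, A_nv = 2×(370 − 3.5×35)×20 = 9900 mm²; tension across gage: (208 − 2×35)×20 = 2760 mm². R_n = min(0.6×400×9900, 0.6×250×14800) + 1.0×400×2760 = min(2376, 2220) + 1104 = 3324 kN. φR_n = 0.75 × 3324 = 2493.0 kN.
Governing: min(7366.9, 4914.0, 1758.0, 2493.0) = 1758.0 kN → net-section rupture.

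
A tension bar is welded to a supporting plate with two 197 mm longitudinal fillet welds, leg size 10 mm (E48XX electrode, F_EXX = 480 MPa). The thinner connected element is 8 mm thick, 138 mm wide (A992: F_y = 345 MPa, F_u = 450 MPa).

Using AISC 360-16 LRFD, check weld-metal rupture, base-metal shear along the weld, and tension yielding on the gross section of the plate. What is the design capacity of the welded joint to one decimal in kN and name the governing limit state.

Weld metal: throat = 0.707×10 = 7.07 mm, L = 2×197 = 394 mm. φR_n = 0.75 × 0.6 × 480 × 7.07 × 394 = 601.7 kN.
Base metal shear (8 mm plate): yield φR_n = 1.0×0.6×345×8×394 = 652.5 kN; rupture φR_n = 0.75×0.6×450×8×394 = 638.3 kN; take 638.3 kN (rupture).
Tension yield (gross): A_g = 138×8 = 1104 mm². φR_n = 0.90 × 345 × 1104 = 342.8 kN.
Governing: min(601.7, 638.3, 342.8) = 342.8 kN → gross-section yield.

342.8 kN (gross-section yield governs)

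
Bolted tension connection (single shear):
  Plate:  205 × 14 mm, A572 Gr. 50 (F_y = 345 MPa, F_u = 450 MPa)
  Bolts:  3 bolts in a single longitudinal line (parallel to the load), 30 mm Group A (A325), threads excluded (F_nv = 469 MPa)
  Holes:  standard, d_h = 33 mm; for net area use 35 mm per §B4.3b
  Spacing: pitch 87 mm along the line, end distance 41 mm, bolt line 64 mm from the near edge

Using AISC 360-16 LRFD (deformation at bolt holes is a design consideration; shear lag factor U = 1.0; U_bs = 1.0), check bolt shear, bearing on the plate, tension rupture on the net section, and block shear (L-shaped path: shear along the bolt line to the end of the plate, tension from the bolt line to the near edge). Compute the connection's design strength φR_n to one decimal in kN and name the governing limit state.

581.2 kN (block shear governs)

Bolt shear: A_b = π(30)²/4 = 706.86 mm². φR_n = 0.75 × 469 × 706.86 × 3 × 1 = 745.9 kN.
Bearing (14 mm plate, F_u = 450 MPa): end bolts L_c = 41 − 33/2 = 24.5, R_n = min(1.2×24.5×14×450, 2.4×30×14×450) = 185.22 kN/bolt; interior L_c = 87 − 33 = 54, R_n = 408.24 kN/bolt. φR_n = 0.75 × (1×185.22 + 2×408.24) = 751.3 kN.
Tension rupture (net): A_n = (205 − 1×35)×14 = 2380 mm² (U = 1.0, A_e = A_n). φR_n = 0.75 × 450 × 2380 = 803.3 kN.
Block shear: shear path 1×[41+2×87] = 1×215 mm, A_gv = 3010, A_nv = 1×(215 − 2.5×35)×14 = 1785 mm²; tension to near edge: (64 − 0.5×35)×14 = 651 mm². R_n = min(0.6×450×1785, 0.6×345×3010) + 1.0×450×651 = min(481.95, 623.07) + 292.95 = 774.9 kN. φR_n = 0.75 × 774.9 = 581.2 kN.
Governing: min(745.9, 751.3, 803.3, 581.2) = 581.2 kN → block shear.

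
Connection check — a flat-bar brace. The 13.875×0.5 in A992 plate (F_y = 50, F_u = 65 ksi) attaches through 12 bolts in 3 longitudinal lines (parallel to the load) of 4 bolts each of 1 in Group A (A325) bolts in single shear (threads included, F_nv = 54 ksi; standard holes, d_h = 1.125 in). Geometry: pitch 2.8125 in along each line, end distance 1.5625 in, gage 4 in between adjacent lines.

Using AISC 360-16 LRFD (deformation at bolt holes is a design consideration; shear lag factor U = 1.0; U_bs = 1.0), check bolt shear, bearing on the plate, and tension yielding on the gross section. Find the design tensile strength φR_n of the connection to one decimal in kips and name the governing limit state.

Bolt shear: A_b = π(1)²/4 = 0.7854 in². φR_n = 0.75 × 54 × 0.7854 × 12 × 1 = 381.7 kips.
Bearing (0.5 in plate, F_u = 65 ksi): end bolts L_c = 1.5625 − 1.125/2 = 1, R_n = min(1.2×1×0.5×65, 2.4×1×0.5×65) = 39 kips/bolt; interior L_c = 2.8125 − 1.125 = 1.6875, R_n = 65.813 kips/bolt. φR_n = 0.75 × (3×39 + 9×65.813) = 532.0 kips.
Tension yield (gross): A_g = 13.875×0.5 = 6.9375 in². φR_n = 0.90 × 50 × 6.9375 = 312.2 kips.
Governing: min(381.7, 532.0, 312.2) = 312.2 kips → gross-section yield.

312.2 kips (gross-section yield governs)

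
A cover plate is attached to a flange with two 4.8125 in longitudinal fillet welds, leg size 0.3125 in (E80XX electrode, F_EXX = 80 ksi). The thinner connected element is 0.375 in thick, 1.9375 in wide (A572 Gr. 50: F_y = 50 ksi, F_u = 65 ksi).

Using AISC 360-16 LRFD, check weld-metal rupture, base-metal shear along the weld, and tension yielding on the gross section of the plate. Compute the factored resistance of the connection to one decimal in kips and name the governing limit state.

Weld metal: throat = 0.707×0.3125 = 0.22094 in, L = 2×4.8125 = 9.625 in. φR_n = 0.75 × 0.6 × 80 × 0.22094 × 9.625 = 76.6 kips.
Base metal shear (0.375 in plate): yield φR_n = 1.0×0.6×50×0.375×9.625 = 108.3 kips; rupture φR_n = 0.75×0.6×65×0.375×9.625 = 105.6 kips; take 105.6 kips (rupture).
Tension yield (gross): A_g = 1.9375×0.375 = 0.72656 in². φR_n = 0.90 × 50 × 0.72656 = 32.7 kips.
Governing: min(76.6, 105.6, 32.7) = 32.7 kips → gross-section yield.

32.7 kips (gross-section yield governs)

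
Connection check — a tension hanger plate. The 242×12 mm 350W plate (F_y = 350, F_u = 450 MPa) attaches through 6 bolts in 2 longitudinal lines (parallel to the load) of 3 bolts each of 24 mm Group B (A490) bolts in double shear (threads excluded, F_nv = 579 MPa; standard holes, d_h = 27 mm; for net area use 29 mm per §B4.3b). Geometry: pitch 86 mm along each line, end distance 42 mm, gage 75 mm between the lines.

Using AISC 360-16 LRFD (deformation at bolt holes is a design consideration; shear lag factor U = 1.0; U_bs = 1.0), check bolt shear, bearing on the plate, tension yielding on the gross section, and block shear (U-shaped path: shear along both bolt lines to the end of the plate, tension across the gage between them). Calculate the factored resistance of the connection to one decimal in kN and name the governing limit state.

Bolt shear: A_b = π(24)²/4 = 452.39 mm². φR_n = 0.75 × 579 × 452.39 × 6 × 2 = 2357.4 kN.
Bearing (12 mm plate, F_u = 450 MPa): end bolts L_c = 42 − 27/2 = 28.5, R_n = min(1.2×28.5×12×450, 2.4×24×12×450) = 184.68 kN/bolt; interior L_c = 86 − 27 = 59, R_n = 311.04 kN/bolt. φR_n = 0.75 × (2×184.68 + 4×311.04) = 1210.1 kN.
Tension yield (gross): A_g = 242×12 = 2904 mm². φR_n = 0.90 × 350 × 2904 = 914.8 kN.
Block shear: shear path 2×[42+2×86] = 2×214 mm, A_gv = 5136, A_nv = 2×(214 − 2.5×29)×12 = 3396 mm²; tension across gage: (75 − 1×29)×12 = 552 mm². R_n = min(0.6×450×3396, 0.6×350×5136) + 1.0×450×552 = min(916.92, 1078.6) + 248.4 = 1165.3 kN. φR_n = 0.75 × 1165.3 = 874.0 kN.
Governing: min(2357.4, 1210.1, 914.8, 874.0) = 874.0 kN → block shear.

874.0 kN (block shear governs)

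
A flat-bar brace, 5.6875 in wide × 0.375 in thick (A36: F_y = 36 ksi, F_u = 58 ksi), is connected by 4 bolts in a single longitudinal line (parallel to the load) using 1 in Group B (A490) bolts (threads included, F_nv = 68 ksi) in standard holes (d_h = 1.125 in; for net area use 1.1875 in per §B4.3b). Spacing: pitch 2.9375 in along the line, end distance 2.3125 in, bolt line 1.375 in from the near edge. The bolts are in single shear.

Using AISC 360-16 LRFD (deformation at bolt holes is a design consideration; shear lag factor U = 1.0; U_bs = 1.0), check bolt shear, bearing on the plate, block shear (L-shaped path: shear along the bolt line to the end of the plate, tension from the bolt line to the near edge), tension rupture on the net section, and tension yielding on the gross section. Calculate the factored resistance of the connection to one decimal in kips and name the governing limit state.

Bolt shear: A_b = π(1)²/4 = 0.7854 in². φR_n = 0.75 × 68 × 0.7854 × 4 × 1 = 160.2 kips.
Bearing (0.375 in plate, F_u = 58 ksi): end bolts L_c = 2.3125 − 1.125/2 = 1.75, R_n = min(1.2×1.75×0.375×58, 2.4×1×0.375×58) = 45.675 kips/bolt; interior L_c = 2.9375 − 1.125 = 1.8125, R_n = 47.306 kips/bolt. φR_n = 0.75 × (1×45.675 + 3×47.306) = 140.7 kips.
Block shear: shear path 1×[2.3125+3×2.9375] = 1×11.125 in, A_gv = 4.1719, A_nv = 1×(11.125 − 3.5×1.1875)×0.375 = 2.6133 in²; tension to near edge: (1.375 − 0.5×1.1875)×0.375 = 0.29297 in². R_n = min(0.6×58×2.6133, 0.6×36×4.1719) + 1.0×58×0.29297 = min(90.943, 90.113) + 16.992 = 107.11 kips. φR_n = 0.75 × 107.11 = 80.3 kips.
Tension rupture (net): A_n = (5.6875 − 1×1.1875)×0.375 = 1.6875 in² (U = 1.0, A_e = A_n). φR_n = 0.75 × 58 × 1.6875 = 73.4 kips.
Tension yield (gross): A_g = 5.6875×0.375 = 2.1328 in². φR_n = 0.90 × 36 × 2.1328 = 69.1 kips.
Governing: min(160.2, 140.7, 80.3, 73.4, 69.1) = 69.1 kips → gross-section yield.

69.1 kips (gross-section yield governs)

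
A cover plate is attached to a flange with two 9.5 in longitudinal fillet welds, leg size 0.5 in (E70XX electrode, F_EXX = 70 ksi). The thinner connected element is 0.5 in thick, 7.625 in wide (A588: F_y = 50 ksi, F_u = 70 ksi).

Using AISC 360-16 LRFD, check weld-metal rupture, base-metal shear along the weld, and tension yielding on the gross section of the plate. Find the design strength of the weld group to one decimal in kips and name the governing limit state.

171.6 kips (gross-section yield governs)

Weld metal: throat = 0.707×0.5 = 0.3535 in, L = 2×9.5 = 19 in. φR_n = 0.75 × 0.6 × 70 × 0.3535 × 19 = 211.6 kips.
Base metal shear (0.5 in plate): yield φR_n = 1.0×0.6×50×0.5×19 = 285.0 kips; rupture φR_n = 0.75×0.6×70×0.5×19 = 299.3 kips; take 285.0 kips (yield).
Tension yield (gross): A_g = 7.625×0.5 = 3.8125 in². φR_n = 0.90 × 50 × 3.8125 = 171.6 kips.
Governing: min(211.6, 285.0, 171.6) = 171.6 kips → gross-section yield.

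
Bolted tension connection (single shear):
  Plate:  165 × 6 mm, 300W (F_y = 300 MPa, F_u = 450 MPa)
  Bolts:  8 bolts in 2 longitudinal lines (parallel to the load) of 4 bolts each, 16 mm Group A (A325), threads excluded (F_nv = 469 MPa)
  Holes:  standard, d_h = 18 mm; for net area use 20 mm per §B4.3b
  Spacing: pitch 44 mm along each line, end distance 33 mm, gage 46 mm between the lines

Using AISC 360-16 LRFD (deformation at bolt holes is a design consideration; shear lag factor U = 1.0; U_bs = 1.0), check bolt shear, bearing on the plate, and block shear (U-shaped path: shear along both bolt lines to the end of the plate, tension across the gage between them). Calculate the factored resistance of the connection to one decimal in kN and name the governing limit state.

283.5 kN (block shear governs)

Bolt shear: A_b = π(16)²/4 = 201.06 mm². φR_n = 0.75 × 469 × 201.06 × 8 × 1 = 565.8 kN.
Bearing (6 mm plate, F_u = 450 MPa): end bolts L_c = 33 − 18/2 = 24, R_n = min(1.2×24×6×450, 2.4×16×6×450) = 77.76 kN/bolt; interior L_c = 44 − 18 = 26, R_n = 84.24 kN/bolt. φR_n = 0.75 × (2×77.76 + 6×84.24) = 495.7 kN.
Block shear: shear path 2×[33+3×44] = 2×165 mm, A_gv = 1980, A_nv = 2×(165 − 3.5×20)×6 = 1140 mm²; tension across gage: (46 − 1×20)×6 = 156 mm². R_n = min(0.6×450×1140, 0.6×300×1980) + 1.0×450×156 = min(307.8, 356.4) + 70.2 = 378 kN. φR_n = 0.75 × 378 = 283.5 kN.
Governing: min(565.8, 495.7, 283.5) = 283.5 kN → block shear.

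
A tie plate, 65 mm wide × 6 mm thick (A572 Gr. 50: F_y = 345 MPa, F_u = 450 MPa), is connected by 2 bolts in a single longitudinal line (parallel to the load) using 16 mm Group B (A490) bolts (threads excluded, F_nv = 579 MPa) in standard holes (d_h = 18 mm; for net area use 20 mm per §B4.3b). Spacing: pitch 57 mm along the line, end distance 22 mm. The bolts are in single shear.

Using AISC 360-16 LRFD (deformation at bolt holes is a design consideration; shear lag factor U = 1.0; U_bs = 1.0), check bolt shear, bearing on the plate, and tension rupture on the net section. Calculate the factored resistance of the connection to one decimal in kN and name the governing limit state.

91.1 kN (net-section rupture governs)

Bolt shear: A_b = π(16)²/4 = 201.06 mm². φR_n = 0.75 × 579 × 201.06 × 2 × 1 = 174.6 kN.
Bearing (6 mm plate, F_u = 450 MPa): end bolts L_c = 22 − 18/2 = 13, R_n = min(1.2×13×6×450, 2.4×16×6×450) = 42.12 kN/bolt; interior L_c = 57 − 18 = 39, R_n = 103.68 kN/bolt. φR_n = 0.75 × (1×42.12 + 1×103.68) = 109.4 kN.
Tension rupture (net): A_n = (65 − 1×20)×6 = 270 mm² (U = 1.0, A_e = A_n). φR_n = 0.75 × 450 × 270 = 91.1 kN.
Governing: min(174.6, 109.4, 91.1) = 91.1 kN → net-section rupture.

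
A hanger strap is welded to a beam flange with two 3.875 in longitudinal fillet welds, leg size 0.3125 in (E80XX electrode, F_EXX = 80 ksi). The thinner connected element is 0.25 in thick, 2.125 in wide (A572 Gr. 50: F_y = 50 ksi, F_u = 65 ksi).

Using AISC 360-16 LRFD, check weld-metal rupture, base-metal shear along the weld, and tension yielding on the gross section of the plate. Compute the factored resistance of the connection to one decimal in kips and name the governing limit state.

Weld metal: throat = 0.707×0.3125 = 0.22094 in, L = 2×3.875 = 7.75 in. φR_n = 0.75 × 0.6 × 80 × 0.22094 × 7.75 = 61.6 kips.
Base metal shear (0.25 in plate): yield φR_n = 1.0×0.6×50×0.25×7.75 = 58.1 kips; rupture φR_n = 0.75×0.6×65×0.25×7.75 = 56.7 kips; take 56.7 kips (rupture).
Tension yield (gross): A_g = 2.125×0.25 = 0.53125 in². φR_n = 0.90 × 50 × 0.53125 = 23.9 kips.
Governing: min(61.6, 56.7, 23.9) = 23.9 kips → gross-section yield.

23.9 kips (gross-section yield governs)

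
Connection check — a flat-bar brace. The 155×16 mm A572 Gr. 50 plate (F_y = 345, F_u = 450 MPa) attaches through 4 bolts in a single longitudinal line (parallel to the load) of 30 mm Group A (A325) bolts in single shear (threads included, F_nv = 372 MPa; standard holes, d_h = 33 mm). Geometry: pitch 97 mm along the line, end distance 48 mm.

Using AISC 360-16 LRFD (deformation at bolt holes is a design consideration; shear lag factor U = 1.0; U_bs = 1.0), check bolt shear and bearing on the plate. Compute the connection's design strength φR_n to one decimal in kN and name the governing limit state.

Bolt shear: A_b = π(30)²/4 = 706.86 mm². φR_n = 0.75 × 372 × 706.86 × 4 × 1 = 788.9 kN.
Bearing (16 mm plate, F_u = 450 MPa): end bolts L_c = 48 − 33/2 = 31.5, R_n = min(1.2×31.5×16×450, 2.4×30×16×450) = 272.16 kN/bolt; interior L_c = 97 − 33 = 64, R_n = 518.4 kN/bolt. φR_n = 0.75 × (1×272.16 + 3×518.4) = 1370.5 kN.
Governing: min(788.9, 1370.5) = 788.9 kN → bolt shear.

788.9 kN (bolt shear governs)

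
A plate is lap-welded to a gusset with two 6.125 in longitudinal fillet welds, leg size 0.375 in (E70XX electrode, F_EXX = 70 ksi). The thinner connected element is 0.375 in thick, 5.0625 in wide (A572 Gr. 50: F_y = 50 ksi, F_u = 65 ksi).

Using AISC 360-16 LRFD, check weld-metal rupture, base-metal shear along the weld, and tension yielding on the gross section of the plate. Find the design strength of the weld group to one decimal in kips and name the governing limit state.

Weld metal: throat = 0.707×0.375 = 0.26513 in, L = 2×6.125 = 12.25 in. φR_n = 0.75 × 0.6 × 70 × 0.26513 × 12.25 = 102.3 kips.
Base metal shear (0.375 in plate): yield φR_n = 1.0×0.6×50×0.375×12.25 = 137.8 kips; rupture φR_n = 0.75×0.6×65×0.375×12.25 = 134.4 kips; take 134.4 kips (rupture).
Tension yield (gross): A_g = 5.0625×0.375 = 1.8984 in². φR_n = 0.90 × 50 × 1.8984 = 85.4 kips.
Governing: min(102.3, 134.4, 85.4) = 85.4 kips → gross-section yield.

85.4 kips (gross-section yield governs)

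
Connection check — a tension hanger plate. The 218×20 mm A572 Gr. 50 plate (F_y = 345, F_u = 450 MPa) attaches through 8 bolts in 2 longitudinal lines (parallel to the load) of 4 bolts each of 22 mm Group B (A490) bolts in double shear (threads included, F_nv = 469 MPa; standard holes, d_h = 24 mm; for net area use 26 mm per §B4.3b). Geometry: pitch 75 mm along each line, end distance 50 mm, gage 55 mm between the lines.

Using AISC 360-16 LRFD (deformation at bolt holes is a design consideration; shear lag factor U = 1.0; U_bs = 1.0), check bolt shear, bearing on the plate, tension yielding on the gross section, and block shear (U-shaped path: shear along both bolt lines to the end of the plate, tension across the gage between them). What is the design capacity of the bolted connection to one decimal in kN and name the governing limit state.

1353.8 kN (gross-section yield governs)

Bolt shear: A_b = π(22)²/4 = 380.13 mm². φR_n = 0.75 × 469 × 380.13 × 8 × 2 = 2139.4 kN.
Bearing (20 mm plate, F_u = 450 MPa): end bolts L_c = 50 − 24/2 = 38, R_n = min(1.2×38×20×450, 2.4×22×20×450) = 410.4 kN/bolt; interior L_c = 75 − 24 = 51, R_n = 475.2 kN/bolt. φR_n = 0.75 × (2×410.4 + 6×475.2) = 2754.0 kN.
Tension yield (gross): A_g = 218×20 = 4360 mm². φR_n = 0.90 × 345 × 4360 = 1353.8 kN.
Block shear: shear path 2×[50+3×75] = 2×275 mm, A_gv = 11000, A_nv = 2×(275 − 3.5×26)×20 = 7360 mm²; tension across gage: (55 − 1×26)×20 = 580 mm². R_n = min(0.6×450×7360, 0.6×345×11000) + 1.0×450×580 = min(1987.2, 2277) + 261 = 2248.2 kN. φR_n = 0.75 × 2248.2 = 1686.2 kN.
Governing: min(2139.4, 2754.0, 1353.8, 1686.2) = 1353.8 kN → gross-section yield.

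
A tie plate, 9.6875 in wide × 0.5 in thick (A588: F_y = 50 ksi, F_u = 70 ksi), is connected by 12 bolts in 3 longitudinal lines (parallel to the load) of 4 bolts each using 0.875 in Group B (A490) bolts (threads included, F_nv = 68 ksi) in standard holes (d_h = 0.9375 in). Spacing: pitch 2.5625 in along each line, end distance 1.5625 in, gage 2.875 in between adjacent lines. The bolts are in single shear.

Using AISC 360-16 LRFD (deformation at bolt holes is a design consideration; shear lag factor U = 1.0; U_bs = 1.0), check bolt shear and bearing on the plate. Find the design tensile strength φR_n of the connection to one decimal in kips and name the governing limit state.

Bolt shear: A_b = π(0.875)²/4 = 0.60132 in². φR_n = 0.75 × 68 × 0.60132 × 12 × 1 = 368.0 kips.
Bearing (0.5 in plate, F_u = 70 ksi): end bolts L_c = 1.5625 − 0.9375/2 = 1.09375, R_n = min(1.2×1.09375×0.5×70, 2.4×0.875×0.5×70) = 45.938 kips/bolt; interior L_c = 2.5625 − 0.9375 = 1.625, R_n = 68.25 kips/bolt. φR_n = 0.75 × (3×45.938 + 9×68.25) = 564.0 kips.
Governing: min(368.0, 564.0) = 368.0 kips → bolt shear.

368.0 kips (bolt shear governs)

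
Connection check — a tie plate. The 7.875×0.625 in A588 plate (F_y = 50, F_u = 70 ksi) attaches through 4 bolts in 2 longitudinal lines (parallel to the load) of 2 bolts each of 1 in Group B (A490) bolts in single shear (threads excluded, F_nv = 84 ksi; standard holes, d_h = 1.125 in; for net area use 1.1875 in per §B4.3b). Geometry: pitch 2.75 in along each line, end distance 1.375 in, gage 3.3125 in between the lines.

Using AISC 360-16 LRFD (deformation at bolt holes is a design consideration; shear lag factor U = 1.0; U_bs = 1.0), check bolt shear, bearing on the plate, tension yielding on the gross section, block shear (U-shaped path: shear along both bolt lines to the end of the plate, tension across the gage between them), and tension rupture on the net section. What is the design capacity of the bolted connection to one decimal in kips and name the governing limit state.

Bolt shear: A_b = π(1)²/4 = 0.7854 in². φR_n = 0.75 × 84 × 0.7854 × 4 × 1 = 197.9 kips.
Bearing (0.625 in plate, F_u = 70 ksi): end bolts L_c = 1.375 − 1.125/2 = 0.8125, R_n = min(1.2×0.8125×0.625×70, 2.4×1×0.625×70) = 42.656 kips/bolt; interior L_c = 2.75 − 1.125 = 1.625, R_n = 85.313 kips/bolt. φR_n = 0.75 × (2×42.656 + 2×85.313) = 192.0 kips.
Tension yield (gross): A_g = 7.875×0.625 = 4.9219 in². φR_n = 0.90 × 50 × 4.9219 = 221.5 kips.
Block shear: shear path 2×[1.375+1×2.75] = 2×4.125 in, A_gv = 5.1563, A_nv = 2×(4.125 − 1.5×1.1875)×0.625 = 2.9297 in²; tension across gage: (3.3125 − 1×1.1875)×0.625 = 1.3281 in². R_n = min(0.6×70×2.9297, 0.6×50×5.1563) + 1.0×70×1.3281 = min(123.05, 154.69) + 92.967 = 216.02 kips. φR_n = 0.75 × 216.02 = 162.0 kips.
Tension rupture (net): A_n = (7.875 − 2×1.1875)×0.625 = 3.4375 in² (U = 1.0, A_e = A_n). φR_n = 0.75 × 70 × 3.4375 = 180.5 kips.
Governing: min(197.9, 192.0, 221.5, 162.0, 180.5) = 162.0 kips → block shear.

162.0 kips (block shear governs)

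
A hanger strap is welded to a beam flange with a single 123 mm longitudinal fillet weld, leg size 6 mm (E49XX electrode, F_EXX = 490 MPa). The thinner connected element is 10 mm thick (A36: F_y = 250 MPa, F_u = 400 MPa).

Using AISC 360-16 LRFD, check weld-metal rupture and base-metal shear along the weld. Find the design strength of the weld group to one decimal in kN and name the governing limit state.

115.0 kN (weld metal governs)

Weld metal: throat = 0.707×6 = 4.242 mm, L = 123 mm. φR_n = 0.75 × 0.6 × 490 × 4.242 × 123 = 115.0 kN.
Base metal shear (10 mm plate): yield φR_n = 1.0×0.6×250×10×123 = 184.5 kN; rupture φR_n = 0.75×0.6×400×10×123 = 221.4 kN; take 184.5 kN (yield).
Governing: min(115.0, 184.5) = 115.0 kN → weld metal.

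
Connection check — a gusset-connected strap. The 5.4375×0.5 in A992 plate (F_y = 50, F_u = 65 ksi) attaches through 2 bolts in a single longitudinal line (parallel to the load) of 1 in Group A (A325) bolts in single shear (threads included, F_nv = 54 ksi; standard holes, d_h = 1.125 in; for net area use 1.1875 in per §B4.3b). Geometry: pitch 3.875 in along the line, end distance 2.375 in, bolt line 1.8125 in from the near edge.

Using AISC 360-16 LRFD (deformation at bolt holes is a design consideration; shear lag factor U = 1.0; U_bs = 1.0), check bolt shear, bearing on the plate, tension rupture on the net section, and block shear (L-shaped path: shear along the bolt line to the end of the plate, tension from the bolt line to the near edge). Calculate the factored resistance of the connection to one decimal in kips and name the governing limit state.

Bolt shear: A_b = π(1)²/4 = 0.7854 in². φR_n = 0.75 × 54 × 0.7854 × 2 × 1 = 63.6 kips.
Bearing (0.5 in plate, F_u = 65 ksi): end bolts L_c = 2.375 − 1.125/2 = 1.8125, R_n = min(1.2×1.8125×0.5×65, 2.4×1×0.5×65) = 70.688 kips/bolt; interior L_c = 3.875 − 1.125 = 2.75, R_n = 78 kips/bolt. φR_n = 0.75 × (1×70.688 + 1×78) = 111.5 kips.
Tension rupture (net): A_n = (5.4375 − 1×1.1875)×0.5 = 2.125 in² (U = 1.0, A_e = A_n). φR_n = 0.75 × 65 × 2.125 = 103.6 kips.
Block shear: shear path 1×[2.375+1×3.875] = 1×6.25 in, A_gv = 3.125, A_nv = 1×(6.25 − 1.5×1.1875)×0.5 = 2.2344 in²; tension to near edge: (1.8125 − 0.5×1.1875)×0.5 = 0.60938 in². R_n = min(0.6×65×2.2344, 0.6×50×3.125) + 1.0×65×0.60938 = min(87.142, 93.75) + 39.61 = 126.75 kips. φR_n = 0.75 × 126.75 = 95.1 kips.
Governing: min(63.6, 111.5, 103.6, 95.1) = 63.6 kips → bolt shear.

63.6 kips (bolt shear governs)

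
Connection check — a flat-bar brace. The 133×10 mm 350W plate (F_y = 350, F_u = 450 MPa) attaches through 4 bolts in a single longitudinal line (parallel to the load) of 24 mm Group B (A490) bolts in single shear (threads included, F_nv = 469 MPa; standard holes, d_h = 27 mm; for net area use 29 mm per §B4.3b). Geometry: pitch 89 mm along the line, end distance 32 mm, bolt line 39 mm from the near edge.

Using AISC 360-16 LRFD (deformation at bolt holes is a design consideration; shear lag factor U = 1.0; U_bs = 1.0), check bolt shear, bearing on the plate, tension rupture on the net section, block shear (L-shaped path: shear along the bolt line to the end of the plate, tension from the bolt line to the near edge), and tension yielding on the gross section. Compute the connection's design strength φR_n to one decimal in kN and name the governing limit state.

351.0 kN (net-section rupture governs)

Bolt shear: A_b = π(24)²/4 = 452.39 mm². φR_n = 0.75 × 469 × 452.39 × 4 × 1 = 636.5 kN.
Bearing (10 mm plate, F_u = 450 MPa): end bolts L_c = 32 − 27/2 = 18.5, R_n = min(1.2×18.5×10×450, 2.4×24×10×450) = 99.9 kN/bolt; interior L_c = 89 − 27 = 62, R_n = 259.2 kN/bolt. φR_n = 0.75 × (1×99.9 + 3×259.2) = 658.1 kN.
Tension rupture (net): A_n = (133 − 1×29)×10 = 1040 mm² (U = 1.0, A_e = A_n). φR_n = 0.75 × 450 × 1040 = 351.0 kN.
Block shear: shear path 1×[32+3×89] = 1×299 mm, A_gv = 2990, A_nv = 1×(299 − 3.5×29)×10 = 1975 mm²; tension to near edge: (39 − 0.5×29)×10 = 245 mm². R_n = min(0.6×450×1975, 0.6×350×2990) + 1.0×450×245 = min(533.25, 627.9) + 110.25 = 643.5 kN. φR_n = 0.75 × 643.5 = 482.6 kN.
Tension yield (gross): A_g = 133×10 = 1330 mm². φR_n = 0.90 × 350 × 1330 = 419.0 kN.
Governing: min(636.5, 658.1, 351.0, 482.6, 419.0) = 351.0 kN → net-section rupture.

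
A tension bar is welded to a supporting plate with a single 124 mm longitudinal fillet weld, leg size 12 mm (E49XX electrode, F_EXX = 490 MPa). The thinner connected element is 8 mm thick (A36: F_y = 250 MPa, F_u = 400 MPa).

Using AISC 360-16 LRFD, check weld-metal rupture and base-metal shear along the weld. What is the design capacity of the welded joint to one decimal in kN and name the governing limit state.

148.8 kN (base-metal shear governs)

Weld metal: throat = 0.707×12 = 8.484 mm, L = 124 mm. φR_n = 0.75 × 0.6 × 490 × 8.484 × 124 = 232.0 kN.
Base metal shear (8 mm plate): yield φR_n = 1.0×0.6×250×8×124 = 148.8 kN; rupture φR_n = 0.75×0.6×400×8×124 = 178.6 kN; take 148.8 kN (yield).
Governing: min(232.0, 148.8) = 148.8 kN → base-metal shear.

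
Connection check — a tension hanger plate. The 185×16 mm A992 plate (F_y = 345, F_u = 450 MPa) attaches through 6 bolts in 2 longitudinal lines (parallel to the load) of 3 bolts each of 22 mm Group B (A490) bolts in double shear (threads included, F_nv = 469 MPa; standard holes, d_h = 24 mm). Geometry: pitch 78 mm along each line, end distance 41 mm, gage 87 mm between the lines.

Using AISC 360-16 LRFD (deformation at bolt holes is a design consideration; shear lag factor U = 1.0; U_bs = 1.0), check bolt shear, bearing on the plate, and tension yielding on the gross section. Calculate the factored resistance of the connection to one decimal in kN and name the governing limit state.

Bolt shear: A_b = π(22)²/4 = 380.13 mm². φR_n = 0.75 × 469 × 380.13 × 6 × 2 = 1604.5 kN.
Bearing (16 mm plate, F_u = 450 MPa): end bolts L_c = 41 − 24/2 = 29, R_n = min(1.2×29×16×450, 2.4×22×16×450) = 250.56 kN/bolt; interior L_c = 78 − 24 = 54, R_n = 380.16 kN/bolt. φR_n = 0.75 × (2×250.56 + 4×380.16) = 1516.3 kN.
Tension yield (gross): A_g = 185×16 = 2960 mm². φR_n = 0.90 × 345 × 2960 = 919.1 kN.
Governing: min(1604.5, 1516.3, 919.1) = 919.1 kN → gross-section yield.

919.1 kN (gross-section yield governs)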